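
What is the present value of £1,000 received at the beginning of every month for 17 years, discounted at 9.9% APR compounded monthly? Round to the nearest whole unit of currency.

£99,346

With 12 periods per year: i = 0.00825, n = 204.
Annuity factor a(204|0.00825) × (1+i) = 99.345857; PV = 1000 × 99.345857 = 99,345.8567
Payments are at the start of each period, so multiply by (1+i).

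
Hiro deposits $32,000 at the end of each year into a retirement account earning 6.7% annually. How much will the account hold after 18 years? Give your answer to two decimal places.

$1,057,127.75

Accumulation factor s(18|0.067) = 33.035242; FV = 32000 × 33.035242 = 1,057,127.7521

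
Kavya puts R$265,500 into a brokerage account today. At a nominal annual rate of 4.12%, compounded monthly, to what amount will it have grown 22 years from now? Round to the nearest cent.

i = 0.0412/12 = 0.00343333 per month; n = 22·12 = 264.
FV = 265,500 × (1 + 0.00343333)^264 = 656,197.8909

R$656,197.89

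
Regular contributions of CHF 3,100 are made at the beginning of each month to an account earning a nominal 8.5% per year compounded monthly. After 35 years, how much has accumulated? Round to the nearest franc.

With 12 periods per year: i = 0.00708333, n = 420.
FV = PMT · [(1+i)^n − 1] / i × (1+i) = 3100 · 2613.951518 = 8,103,249.7053
Payments are at the start of each period, so multiply by (1+i).

CHF 8,103,250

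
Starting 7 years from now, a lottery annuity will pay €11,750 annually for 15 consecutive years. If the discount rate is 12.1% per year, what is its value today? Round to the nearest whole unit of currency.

PV at t=6 (ordinary 15-year annuity): 11750 × a(15|0.121) = 11750 × 6.774654 = 79,602.1884
Discount back 6 years: 79,602.1884 × (1+0.121)^(−6) = 79,602.1884 × 0.503925 = 40,113.5716

€40,114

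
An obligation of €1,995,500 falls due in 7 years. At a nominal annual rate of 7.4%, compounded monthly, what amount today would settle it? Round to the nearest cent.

i = 0.074/12 = 0.00616667 per month; n = 7·12 = 84.
PV = FV·(1+i)^(−n) = 1,995,500 × 0.596659 = 1,190,633.2117

€1,190,633.21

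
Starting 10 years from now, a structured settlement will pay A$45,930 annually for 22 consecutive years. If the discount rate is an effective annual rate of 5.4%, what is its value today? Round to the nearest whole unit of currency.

Value one period before first payment (t=9): 45930 × [1 − (1+0.054)^(−22)] / 0.054 = 45930 × 12.695974 = 583,126.0962
Discount back 9 years: 583,126.0962 × (1+0.054)^(−9) = 583,126.0962 × 0.622923 = 363,242.7707

A$363,243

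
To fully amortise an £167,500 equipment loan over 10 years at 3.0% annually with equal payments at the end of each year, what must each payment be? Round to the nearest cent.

£19,636.11

PMT = 167500 / ( [1 − (1+0.03)^(−10)] / 0.03 ) = 167500 / 8.530203 = 19,636.1099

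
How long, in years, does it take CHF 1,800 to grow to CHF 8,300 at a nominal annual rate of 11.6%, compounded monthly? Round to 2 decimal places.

13.24 years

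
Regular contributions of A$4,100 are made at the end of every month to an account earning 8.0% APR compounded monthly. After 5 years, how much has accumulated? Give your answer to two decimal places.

A$301,255.11

i = 0.08/12 = 0.00666667 per month; n = 5·12 = 60.
FV = 4100 × [(1+0.00666667)^60 − 1] / 0.00666667 = 4100 × 73.476856 = 301,255.1106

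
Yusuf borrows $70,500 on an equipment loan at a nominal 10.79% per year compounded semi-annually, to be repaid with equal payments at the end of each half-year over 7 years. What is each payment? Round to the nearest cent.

$7,303.19

Periodic rate i = 0.1079/2 = 0.05395; n = 7 × 2 = 14 periods.
PMT = 70500 / ( [1 − (1+0.05395)^(−14)] / 0.05395 ) = 70500 / 9.653320 = 7,303.1870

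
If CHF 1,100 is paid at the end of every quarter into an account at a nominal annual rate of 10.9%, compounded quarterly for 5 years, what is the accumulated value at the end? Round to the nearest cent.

Periodic rate i = 0.109/4 = 0.02725; n = 5 × 4 = 20 periods.
FV = PMT · [(1+i)^n − 1] / i = 1100 · 26.131223 = 28,744.3458

CHF 28,744.35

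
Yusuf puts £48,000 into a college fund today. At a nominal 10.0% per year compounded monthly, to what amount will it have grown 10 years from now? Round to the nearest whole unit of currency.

With 12 periods per year: i = 0.00833333, n = 120.
FV = PV·(1+i)^n = 48,000 × 2.707041 = 129,937.9916

£129,938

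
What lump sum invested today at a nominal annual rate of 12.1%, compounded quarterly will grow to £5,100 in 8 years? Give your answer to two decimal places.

Periodic rate i = 0.121/4 = 0.03025; n = 8 × 4 = 32 periods.
PV = FV·(1+i)^(−n) = 5,100 × 0.385333 = 1,965.1976

£1,965.20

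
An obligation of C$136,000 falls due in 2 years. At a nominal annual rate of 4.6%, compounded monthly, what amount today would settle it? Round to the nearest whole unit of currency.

C$124,068

With 12 periods per year: i = 0.00383333, n = 24.
Discount factor = (1+0.00383333)^(−24) = 0.912266; PV = 136,000 × 0.912266 = 124,068.1200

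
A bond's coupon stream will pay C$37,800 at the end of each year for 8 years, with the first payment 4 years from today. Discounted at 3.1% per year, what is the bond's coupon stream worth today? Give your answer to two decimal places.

C$241,103.66

PV at t=3 (ordinary 8-year annuity): 37800 × a(8|0.031) = 37800 × 6.990174 = 264,228.5828
PV₀ = 264,228.5828 / (1+0.031)^3 = 264,228.5828 / 1.095913 = 241,103.6581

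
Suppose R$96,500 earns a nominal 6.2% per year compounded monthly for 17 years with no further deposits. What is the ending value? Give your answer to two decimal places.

R$276,118.33

Periodic rate i = 0.062/12 = 0.00516667; n = 17 × 12 = 204 periods.
FV = PV·(1+i)^n = 96,500 × 2.861330 = 276,118.3332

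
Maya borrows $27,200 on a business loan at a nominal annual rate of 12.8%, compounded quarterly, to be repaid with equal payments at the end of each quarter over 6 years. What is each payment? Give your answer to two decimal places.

Periodic rate i = 0.128/4 = 0.032; n = 6 × 4 = 24 periods.
Annuity-PV factor = 16.576379; PMT = 27200 / 16.576379 = 1,640.8891

$1,640.89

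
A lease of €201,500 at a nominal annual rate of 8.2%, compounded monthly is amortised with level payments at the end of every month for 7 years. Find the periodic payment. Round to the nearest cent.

€3,160.74

i = 0.082/12 = 0.00683333 per month; n = 7·12 = 84.
Annuity-PV factor = 63.750939; PMT = 201500 / 63.750939 = 3,160.7378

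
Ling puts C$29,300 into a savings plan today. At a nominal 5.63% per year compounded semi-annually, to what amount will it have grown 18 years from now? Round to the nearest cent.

C$79,597.77

i = 0.0563/2 = 0.02815 per half-year; n = 18·2 = 36.
FV = PV·(1+i)^n = 29,300 × 2.716647 = 79,597.7690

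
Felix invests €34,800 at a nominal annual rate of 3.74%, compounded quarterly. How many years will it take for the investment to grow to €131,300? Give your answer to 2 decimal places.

35.67 years

Periodic rate i = 0.0374/4 = 0.00935.
(1+i)^n = 131300/34800 = 3.77299, so n = ln 3.77299 / ln 1.00935 = 142.6808 quarters
= 142.6808/4 years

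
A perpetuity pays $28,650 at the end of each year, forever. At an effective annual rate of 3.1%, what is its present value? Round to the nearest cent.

$924,193.55

PV = C/r = 28650/0.031 = 924,193.5484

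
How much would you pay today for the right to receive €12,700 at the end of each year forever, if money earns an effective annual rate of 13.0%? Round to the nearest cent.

€97,692.31

PV = C/r = 12700/0.13 = 97,692.3077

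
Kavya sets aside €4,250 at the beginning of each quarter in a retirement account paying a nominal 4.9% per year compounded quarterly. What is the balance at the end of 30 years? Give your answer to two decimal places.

€1,162,633.46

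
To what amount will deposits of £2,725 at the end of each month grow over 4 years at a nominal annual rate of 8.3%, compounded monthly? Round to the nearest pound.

£154,502

With 12 periods per year: i = 0.00691667, n = 48.
FV = 2725 × [(1+0.00691667)^48 − 1] / 0.00691667 = 2725 × 56.697953 = 154,501.9208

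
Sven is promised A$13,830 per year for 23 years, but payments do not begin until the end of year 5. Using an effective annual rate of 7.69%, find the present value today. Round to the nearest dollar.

A$109,388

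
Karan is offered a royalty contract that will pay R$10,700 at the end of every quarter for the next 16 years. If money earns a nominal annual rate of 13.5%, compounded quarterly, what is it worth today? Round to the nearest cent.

R$279,147.74

i = 0.135/4 = 0.03375 per quarter; n = 16·4 = 64.
PV = 10700 × [1 − (1+0.03375)^(−64)] / 0.03375 = 10700 × 26.088574 = 279,147.7392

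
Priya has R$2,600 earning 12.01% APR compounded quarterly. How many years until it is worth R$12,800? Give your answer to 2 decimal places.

13.47 years

Periodic rate i = 0.1201/4 = 0.030025.
(1+i)^n = 12800/2600 = 4.92308, so n = ln 4.92308 / ln 1.03002 = 53.8799 quarters
= 53.8799/4 years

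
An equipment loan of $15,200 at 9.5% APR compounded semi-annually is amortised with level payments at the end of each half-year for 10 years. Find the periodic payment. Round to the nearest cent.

$1,193.97

With 2 periods per year: i = 0.0475, n = 20.
Annuity-PV factor = 12.730669; PMT = 15200 / 12.730669 = 1,193.9671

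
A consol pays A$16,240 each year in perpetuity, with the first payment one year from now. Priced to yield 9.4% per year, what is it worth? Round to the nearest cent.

A$172,765.96

PV = C/r = 16240/0.094 = 172,765.9574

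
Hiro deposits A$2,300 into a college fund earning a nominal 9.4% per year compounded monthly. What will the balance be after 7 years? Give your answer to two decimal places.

Periodic rate i = 0.094/12 = 0.00783333; n = 7 × 12 = 84 periods.
FV = 2,300 × (1 + 0.00783333)^84 = 4,429.7597

A$4,429.76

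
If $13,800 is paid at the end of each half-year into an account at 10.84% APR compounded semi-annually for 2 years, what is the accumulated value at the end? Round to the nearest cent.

$59,852.11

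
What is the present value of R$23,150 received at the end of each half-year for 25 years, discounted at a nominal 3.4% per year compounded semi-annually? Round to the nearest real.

With 2 periods per year: i = 0.017, n = 50.
PV = PMT · [1 − (1+i)^(−n)] / i = 23150 · 33.501213 = 775,553.0792

R$775,553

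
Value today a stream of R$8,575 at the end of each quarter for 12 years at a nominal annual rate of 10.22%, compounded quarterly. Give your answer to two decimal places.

R$235,636.02

With 4 periods per year: i = 0.02555, n = 48.
PV = PMT · [1 − (1+i)^(−n)] / i = 8575 · 27.479419 = 235,636.0189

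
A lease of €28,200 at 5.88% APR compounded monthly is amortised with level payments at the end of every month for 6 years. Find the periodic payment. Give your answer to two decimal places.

i = 0.0588/12 = 0.0049 per month; n = 6·12 = 72.
Annuity-PV factor = 60.546243; PMT = 28200 / 60.546243 = 465.7597

€465.76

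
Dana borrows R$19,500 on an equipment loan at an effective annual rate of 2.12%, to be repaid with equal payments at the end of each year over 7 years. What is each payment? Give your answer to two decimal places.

R$3,026.90

Annuity-PV factor = 6.442242; PMT = 19500 / 6.442242 = 3,026.8967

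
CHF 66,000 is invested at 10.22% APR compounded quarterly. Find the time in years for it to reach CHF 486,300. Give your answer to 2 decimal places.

Periodic rate i = 0.1022/4 = 0.02555.
n = ln(486300/66000) / ln(1+0.02555) = ln(7.36818) / 0.025229 = 79.1615 quarters
= 79.1615/4 years

19.79 years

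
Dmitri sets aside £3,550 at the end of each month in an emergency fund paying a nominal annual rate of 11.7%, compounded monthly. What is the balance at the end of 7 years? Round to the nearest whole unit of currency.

£458,496

i = 0.117/12 = 0.00975 per month; n = 7·12 = 84.
FV = PMT · [(1+i)^n − 1] / i = 3550 · 129.153902 = 458,496.3504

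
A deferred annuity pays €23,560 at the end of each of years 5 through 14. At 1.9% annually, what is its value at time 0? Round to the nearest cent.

PV at t=4 (ordinary 10-year annuity): 23560 × a(10|0.019) = 23560 × 9.029765 = 212,741.2597
PV₀ = 212,741.2597 / (1+0.019)^4 = 212,741.2597 / 1.078194 = 197,312.6777

€197,312.68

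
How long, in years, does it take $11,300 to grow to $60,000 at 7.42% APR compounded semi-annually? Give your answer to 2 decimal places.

Periodic rate i = 0.0742/2 = 0.0371.
n = ln(60000/11300) / ln(1+0.0371) = ln(5.30973) / 0.036428 = 45.8308 half-years
= 45.8308/2 years

22.92 years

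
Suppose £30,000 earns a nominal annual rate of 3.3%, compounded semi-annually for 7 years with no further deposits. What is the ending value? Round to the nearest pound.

£37,725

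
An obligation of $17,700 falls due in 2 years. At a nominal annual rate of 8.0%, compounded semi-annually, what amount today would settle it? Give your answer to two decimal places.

With 2 periods per year: i = 0.04, n = 4.
PV = FV·(1+i)^(−n) = 17,700 × 0.854804 = 15,130.0342

$15,130.03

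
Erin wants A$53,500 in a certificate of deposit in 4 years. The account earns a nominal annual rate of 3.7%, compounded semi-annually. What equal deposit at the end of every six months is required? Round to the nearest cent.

A$6,266.39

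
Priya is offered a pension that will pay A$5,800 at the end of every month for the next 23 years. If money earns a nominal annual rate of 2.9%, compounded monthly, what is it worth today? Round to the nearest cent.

Periodic rate i = 0.029/12 = 0.00241667; n = 23 × 12 = 276 periods.
PV = 5800 × [1 − (1+0.00241667)^(−276)] / 0.00241667 = 5800 × 201.244484 = 1,167,218.0055

A$1,167,218.01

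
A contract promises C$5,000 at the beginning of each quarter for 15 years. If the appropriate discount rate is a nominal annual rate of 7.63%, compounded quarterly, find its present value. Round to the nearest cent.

C$181,154.02

i = 0.0763/4 = 0.019075 per quarter; n = 15·4 = 60.
Annuity factor a(60|0.019075) × (1+i) = 36.230805; PV = 5000 × 36.230805 = 181,154.0247
(annuity-due: payments at period start, so ×(1+i).)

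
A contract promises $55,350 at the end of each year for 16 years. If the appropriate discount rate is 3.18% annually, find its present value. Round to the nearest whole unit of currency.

PV = 55350 × [1 − (1+0.0318)^(−16)] / 0.0318 = 55350 × 12.389981 = 685,785.4494

$685,785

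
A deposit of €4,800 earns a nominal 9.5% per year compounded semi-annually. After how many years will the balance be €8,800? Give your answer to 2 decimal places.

Periodic rate i = 0.095/2 = 0.0475.
(1+i)^n = 8800/4800 = 1.83333, so n = ln 1.83333 / ln 1.0475 = 13.0615 half-years
= 13.0615/2 years

6.53 years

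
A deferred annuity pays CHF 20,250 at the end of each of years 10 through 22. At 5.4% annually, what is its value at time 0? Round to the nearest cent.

PV at t=9 (ordinary 13-year annuity): 20250 × a(13|0.054) = 20250 × 9.171388 = 185,720.6106
PV₀ = 185,720.6106 / (1+0.054)^9 = 185,720.6106 / 1.605334 = 115,689.6760

CHF 115,689.68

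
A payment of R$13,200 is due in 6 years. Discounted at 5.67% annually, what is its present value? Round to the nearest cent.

R$9,481.21

PV = 13,200 / (1 + 0.0567)^6 = 13,200 / 1.392228 = 9,481.2083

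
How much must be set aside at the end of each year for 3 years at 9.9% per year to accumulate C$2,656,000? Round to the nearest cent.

FV-annuity factor = 3.306801; PMT = 2.656e+06 / 3.306801 = 803,193.1767

C$803,193.18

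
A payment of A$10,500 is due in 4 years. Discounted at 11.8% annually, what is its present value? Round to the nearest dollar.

Discount factor = (1+0.118)^(−4) = 0.640078; PV = 10,500 × 0.640078 = 6,720.8172

A$6,721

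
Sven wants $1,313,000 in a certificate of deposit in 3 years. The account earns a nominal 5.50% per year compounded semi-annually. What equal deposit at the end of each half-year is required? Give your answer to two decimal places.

$204,264.50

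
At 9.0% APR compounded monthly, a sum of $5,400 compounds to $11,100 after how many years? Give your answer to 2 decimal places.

Periodic rate i = 0.09/12 = 0.0075.
(1+i)^n = 11100/5400 = 2.05556, so n = ln 2.05556 / ln 1.0075 = 96.4326 months
= 96.4326/12 years

8.04 years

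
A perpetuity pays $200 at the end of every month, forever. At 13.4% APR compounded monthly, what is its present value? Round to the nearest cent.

Periodic rate i = 0.134/12 = 0.0111667.
PV = PMT / i = 200 / 0.0111667 = 17,910.4478

$17,910.45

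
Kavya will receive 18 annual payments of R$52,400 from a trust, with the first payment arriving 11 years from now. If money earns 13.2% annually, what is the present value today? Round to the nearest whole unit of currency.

Value one period before first payment (t=10): 52400 × [1 − (1+0.132)^(−18)] / 0.132 = 52400 × 6.762571 = 354,358.7023
Discount back 10 years: 354,358.7023 × (1+0.132)^(−10) = 354,358.7023 × 0.289425 = 102,560.1941

R$102,560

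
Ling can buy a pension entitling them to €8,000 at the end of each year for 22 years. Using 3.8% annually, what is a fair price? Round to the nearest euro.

€117,851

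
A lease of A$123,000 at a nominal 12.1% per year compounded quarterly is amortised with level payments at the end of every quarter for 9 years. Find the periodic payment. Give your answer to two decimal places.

A$5,654.90

Periodic rate i = 0.121/4 = 0.03025; n = 9 × 4 = 36 periods.
PMT = 123000 / ( [1 − (1+0.03025)^(−36)] / 0.03025 ) = 123000 / 21.751039 = 5,654.9023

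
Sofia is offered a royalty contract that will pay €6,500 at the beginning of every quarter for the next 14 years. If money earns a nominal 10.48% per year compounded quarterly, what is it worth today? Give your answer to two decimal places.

€194,770.90

i = 0.1048/4 = 0.0262 per quarter; n = 14·4 = 56.
PV = 6500 × [1 − (1+0.0262)^(−56)] / 0.0262 × (1+i) = 6500 × 29.964754 = 194,770.9021
(annuity-due: payments at period start, so ×(1+i).)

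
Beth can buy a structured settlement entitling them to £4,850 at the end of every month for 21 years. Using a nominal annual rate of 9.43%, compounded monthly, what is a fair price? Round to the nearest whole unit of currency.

Periodic rate i = 0.0943/12 = 0.00785833; n = 21 × 12 = 252 periods.
Annuity factor a(252|0.00785833) = 109.552446; PV = 4850 × 109.552446 = 531,329.3646

£531,329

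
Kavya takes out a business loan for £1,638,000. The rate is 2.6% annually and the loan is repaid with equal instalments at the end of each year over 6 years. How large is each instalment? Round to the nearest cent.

£298,374.17

Annuity-PV factor = 5.489751; PMT = 1.638e+06 / 5.489751 = 298,374.1708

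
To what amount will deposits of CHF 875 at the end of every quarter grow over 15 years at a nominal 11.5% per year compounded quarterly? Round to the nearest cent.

CHF 136,275.00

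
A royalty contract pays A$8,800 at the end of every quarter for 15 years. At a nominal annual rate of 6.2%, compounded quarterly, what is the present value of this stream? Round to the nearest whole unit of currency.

A$342,134

Periodic rate i = 0.062/4 = 0.0155; n = 15 × 4 = 60 periods.
PV = PMT · [1 − (1+i)^(−n)] / i = 8800 · 38.878808 = 342,133.5126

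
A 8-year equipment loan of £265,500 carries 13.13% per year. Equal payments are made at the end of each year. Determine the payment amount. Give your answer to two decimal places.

£55,573.13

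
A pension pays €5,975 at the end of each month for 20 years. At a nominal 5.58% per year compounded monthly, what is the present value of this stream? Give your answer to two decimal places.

i = 0.0558/12 = 0.00465 per month; n = 20·12 = 240.
PV = 5975 × [1 − (1+0.00465)^(−240)] / 0.00465 = 5975 × 144.422368 = 862,923.6473

€862,923.65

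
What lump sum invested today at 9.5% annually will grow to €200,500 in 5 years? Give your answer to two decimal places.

€127,363.15

PV = 200,500 / (1 + 0.095)^5 = 200,500 / 1.574239 = 127,363.1469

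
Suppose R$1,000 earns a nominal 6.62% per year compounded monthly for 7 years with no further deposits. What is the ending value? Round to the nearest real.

i = 0.0662/12 = 0.00551667 per month; n = 7·12 = 84.
FV = 1,000 × (1 + 0.00551667)^84 = 1,587.4461

R$1,587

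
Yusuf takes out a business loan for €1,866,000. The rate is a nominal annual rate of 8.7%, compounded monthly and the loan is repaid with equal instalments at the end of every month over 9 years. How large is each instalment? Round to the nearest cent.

Periodic rate i = 0.087/12 = 0.00725; n = 9 × 12 = 108 periods.
Annuity-PV factor = 74.713700; PMT = 1.866e+06 / 74.713700 = 24,975.3391

€24,975.34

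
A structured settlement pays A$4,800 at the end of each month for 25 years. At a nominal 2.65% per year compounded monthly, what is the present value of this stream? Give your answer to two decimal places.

Periodic rate i = 0.0265/12 = 0.00220833; n = 25 × 12 = 300 periods.
Annuity factor a(300|0.00220833) = 219.198094; PV = 4800 × 219.198094 = 1,052,150.8535

A$1,052,150.85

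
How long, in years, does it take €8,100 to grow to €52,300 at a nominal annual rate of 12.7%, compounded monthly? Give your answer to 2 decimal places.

14.76 years

Periodic rate i = 0.127/12 = 0.0105833.
n = ln(52300/8100) / ln(1+0.0105833) = ln(6.45679) / 0.010528 = 177.1639 months
= 177.1639/12 years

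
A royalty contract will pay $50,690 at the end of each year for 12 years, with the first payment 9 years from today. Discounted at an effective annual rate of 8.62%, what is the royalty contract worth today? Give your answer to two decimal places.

$190,967.35

Value one period before first payment (t=8): 50690 × [1 − (1+0.0862)^(−12)] / 0.0862 = 50690 × 7.299872 = 370,030.4875
Discount back 8 years: 370,030.4875 × (1+0.0862)^(−8) = 370,030.4875 × 0.516085 = 190,967.3494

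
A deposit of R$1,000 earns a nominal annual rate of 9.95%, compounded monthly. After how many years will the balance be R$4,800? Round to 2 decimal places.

15.83 years

Periodic rate i = 0.0995/12 = 0.00829167.
n = ln(4800/1000) / ln(1+0.00829167) = ln(4.80000) / 0.008257 = 189.9630 months
= 189.9630/12 years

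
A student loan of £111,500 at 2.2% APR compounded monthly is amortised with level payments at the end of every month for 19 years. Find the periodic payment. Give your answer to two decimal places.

i = 0.022/12 = 0.00183333 per month; n = 19·12 = 228.
Annuity-PV factor = 186.210419; PMT = 111500 / 186.210419 = 598.7850

£598.78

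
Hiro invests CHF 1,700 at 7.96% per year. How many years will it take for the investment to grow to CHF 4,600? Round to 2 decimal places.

13.00 years

(1+i)^n = 4600/1700 = 2.70588, so n = ln 2.70588 / ln 1.0796 = 12.9967 years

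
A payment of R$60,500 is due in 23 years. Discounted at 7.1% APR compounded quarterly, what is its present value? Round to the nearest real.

R$11,989

With 4 periods per year: i = 0.01775, n = 92.
PV = FV·(1+i)^(−n) = 60,500 × 0.198161 = 11,988.7294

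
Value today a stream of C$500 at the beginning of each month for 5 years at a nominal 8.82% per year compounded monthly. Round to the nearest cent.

Periodic rate i = 0.0882/12 = 0.00735; n = 5 × 12 = 60 periods.
PV = PMT · [1 − (1+i)^(−n)] / i × (1+i) = 500 · 48.732277 = 24,366.1386
Payments are at the start of each period, so multiply by (1+i).

C$24,366.14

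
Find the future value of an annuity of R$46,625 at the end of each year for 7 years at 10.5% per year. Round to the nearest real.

FV = 46625 × [(1+0.105)^7 − 1] / 0.105 = 46625 × 9.634035 = 449,186.8874

R$449,187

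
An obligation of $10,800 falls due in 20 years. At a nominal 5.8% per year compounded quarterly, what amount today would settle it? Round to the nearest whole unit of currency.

$3,414

With 4 periods per year: i = 0.0145, n = 80.
Discount factor = (1+0.0145)^(−80) = 0.316108; PV = 10,800 × 0.316108 = 3,413.9696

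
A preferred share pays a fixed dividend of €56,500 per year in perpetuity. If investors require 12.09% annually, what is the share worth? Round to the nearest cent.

€467,328.37

PV = PMT / i = 56500 / 0.1209 = 467,328.3706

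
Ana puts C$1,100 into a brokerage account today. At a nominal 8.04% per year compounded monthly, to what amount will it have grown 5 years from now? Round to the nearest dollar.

C$1,642

With 12 periods per year: i = 0.0067, n = 60.
1,100 × (1+0.0067)^60 = 1,100 × 1.492809 = 1,642.0894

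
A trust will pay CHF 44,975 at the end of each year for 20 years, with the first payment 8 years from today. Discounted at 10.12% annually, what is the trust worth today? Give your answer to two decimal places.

CHF 193,406.54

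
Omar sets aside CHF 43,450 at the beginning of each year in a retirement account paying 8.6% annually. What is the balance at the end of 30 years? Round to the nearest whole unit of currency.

CHF 5,970,842

FV = 43450 × [(1+0.086)^30 − 1] / 0.086 × (1+i) = 43450 × 137.418684 = 5,970,841.8016
Payments are at the start of each period, so multiply by (1+i).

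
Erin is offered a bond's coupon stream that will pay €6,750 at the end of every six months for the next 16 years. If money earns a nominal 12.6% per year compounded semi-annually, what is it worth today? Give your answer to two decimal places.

Periodic rate i = 0.126/2 = 0.063; n = 16 × 2 = 32 periods.
PV = PMT · [1 − (1+i)^(−n)] / i = 6750 · 13.626058 = 91,975.8896

€91,975.89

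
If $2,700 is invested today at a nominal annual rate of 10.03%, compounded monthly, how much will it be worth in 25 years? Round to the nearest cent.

$32,796.79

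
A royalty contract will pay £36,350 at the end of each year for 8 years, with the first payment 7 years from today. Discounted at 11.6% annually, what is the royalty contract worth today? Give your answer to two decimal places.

PV at t=6 (ordinary 8-year annuity): 36350 × a(8|0.116) = 36350 × 5.037841 = 183,125.5232
Discount back 6 years: 183,125.5232 × (1+0.116)^(−6) = 183,125.5232 × 0.517625 = 94,790.2592

£94,790.26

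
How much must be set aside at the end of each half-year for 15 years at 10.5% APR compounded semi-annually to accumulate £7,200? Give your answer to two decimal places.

Periodic rate i = 0.105/2 = 0.0525; n = 15 × 2 = 30 periods.
PMT = 7200 / ( [(1+0.0525)^30 − 1] / 0.0525 ) = 7200 / 69.362878 = 103.8019

£103.80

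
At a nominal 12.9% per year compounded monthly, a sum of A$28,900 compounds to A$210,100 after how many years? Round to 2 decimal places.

15.46 years

Periodic rate i = 0.129/12 = 0.01075.
n = ln(210100/28900) / ln(1+0.01075) = ln(7.26990) / 0.010693 = 185.5242 months
= 185.5242/12 years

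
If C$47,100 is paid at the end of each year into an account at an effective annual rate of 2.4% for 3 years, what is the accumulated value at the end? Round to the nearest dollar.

FV = 47100 × [(1+0.024)^3 − 1] / 0.024 = 47100 × 3.072576 = 144,718.3296

C$144,718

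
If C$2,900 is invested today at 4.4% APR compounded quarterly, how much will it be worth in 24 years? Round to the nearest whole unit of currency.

C$8,289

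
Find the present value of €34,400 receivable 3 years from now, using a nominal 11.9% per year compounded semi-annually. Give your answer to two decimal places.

€24,319.39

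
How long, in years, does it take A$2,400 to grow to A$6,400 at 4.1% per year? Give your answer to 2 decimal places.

(1+i)^n = 6400/2400 = 2.66667, so n = ln 2.66667 / ln 1.041 = 24.4098 years

24.41 years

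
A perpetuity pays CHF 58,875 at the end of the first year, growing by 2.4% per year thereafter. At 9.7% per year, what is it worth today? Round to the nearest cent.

PV = PMT / (i − g) = 58875 / (0.097 − 0.024) = 58875 / 0.073000 = 806,506.8493

CHF 806,506.85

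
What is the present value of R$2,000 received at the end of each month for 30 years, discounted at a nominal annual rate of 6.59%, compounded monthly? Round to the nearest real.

Periodic rate i = 0.0659/12 = 0.00549167; n = 30 × 12 = 360 periods.
Annuity factor a(360|0.00549167) = 156.740191; PV = 2000 × 156.740191 = 313,480.3820

R$313,480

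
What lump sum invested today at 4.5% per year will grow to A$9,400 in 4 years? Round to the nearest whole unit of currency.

PV = 9,400 / (1 + 0.045)^4 = 9,400 / 1.192519 = 7,882.4766

A$7,882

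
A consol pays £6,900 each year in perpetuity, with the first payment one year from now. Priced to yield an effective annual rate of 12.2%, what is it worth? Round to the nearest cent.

PV = C/r = 6900/0.122 = 56,557.3770

£56,557.38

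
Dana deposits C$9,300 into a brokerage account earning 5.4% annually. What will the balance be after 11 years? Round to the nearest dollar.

FV = PV·(1+i)^n = 9,300 × 1.783392 = 16,585.5420

C$16,586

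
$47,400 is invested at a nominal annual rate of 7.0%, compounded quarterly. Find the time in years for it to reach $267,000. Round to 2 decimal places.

24.91 years

Periodic rate i = 0.07/4 = 0.0175.
(1+i)^n = 267000/47400 = 5.63291, so n = ln 5.63291 / ln 1.0175 = 99.6405 quarters
= 99.6405/4 years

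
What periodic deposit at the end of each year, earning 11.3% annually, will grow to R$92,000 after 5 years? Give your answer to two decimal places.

R$14,684.60

PMT = 92000 / ( [(1+0.113)^5 − 1] / 0.113 ) = 92000 / 6.265068 = 14,684.5983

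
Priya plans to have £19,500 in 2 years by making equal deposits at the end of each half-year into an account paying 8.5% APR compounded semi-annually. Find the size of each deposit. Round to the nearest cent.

£4,574.99

i = 0.085/2 = 0.0425 per half-year; n = 2·2 = 4.
FV-annuity factor = 4.262302; PMT = 19500 / 4.262302 = 4,574.9928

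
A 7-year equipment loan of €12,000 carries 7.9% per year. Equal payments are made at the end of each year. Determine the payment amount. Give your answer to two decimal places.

PMT = 12000 / ( [1 − (1+0.079)^(−7)] / 0.079 ) = 12000 / 5.224224 = 2,296.9920

€2,296.99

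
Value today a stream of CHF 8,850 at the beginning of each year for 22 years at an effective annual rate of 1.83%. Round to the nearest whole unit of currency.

CHF 162,010

Annuity factor a(22|0.0183) × (1+i) = 18.306186; PV = 8850 × 18.306186 = 162,009.7488
(Beginning-of-period payments → annuity-due factor ×(1+i).)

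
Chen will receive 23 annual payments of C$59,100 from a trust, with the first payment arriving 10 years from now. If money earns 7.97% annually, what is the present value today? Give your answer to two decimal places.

PV at t=9 (ordinary 23-year annuity): 59100 × a(23|0.0797) = 59100 × 10.396398 = 614,427.1472
Discount back 9 years: 614,427.1472 × (1+0.0797)^(−9) = 614,427.1472 × 0.501501 = 308,136.0304

C$308,136.03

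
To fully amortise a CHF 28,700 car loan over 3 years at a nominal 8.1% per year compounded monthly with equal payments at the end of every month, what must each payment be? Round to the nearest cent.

With 12 periods per year: i = 0.00675, n = 36.
Annuity-PV factor = 31.864875; PMT = 28700 / 31.864875 = 900.6783

CHF 900.68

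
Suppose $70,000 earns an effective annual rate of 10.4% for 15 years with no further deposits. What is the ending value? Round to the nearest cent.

$308,769.32

FV = PV·(1+i)^n = 70,000 × 4.410990 = 308,769.3197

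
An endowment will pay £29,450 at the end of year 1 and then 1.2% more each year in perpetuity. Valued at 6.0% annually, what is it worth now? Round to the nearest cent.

£613,541.67

PV = PMT / (i − g) = 29450 / (0.06 − 0.012) = 29450 / 0.048000 = 613,541.6667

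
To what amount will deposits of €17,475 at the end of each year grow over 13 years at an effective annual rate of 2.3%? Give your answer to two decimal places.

€261,327.53

FV = PMT · [(1+i)^n − 1] / i = 17475 · 14.954365 = 261,327.5260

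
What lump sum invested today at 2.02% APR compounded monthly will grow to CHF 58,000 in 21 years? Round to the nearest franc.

Periodic rate i = 0.0202/12 = 0.00168333; n = 21 × 12 = 252 periods.
PV = FV·(1+i)^(−n) = 58,000 × 0.654526 = 37,962.5309

CHF 37,963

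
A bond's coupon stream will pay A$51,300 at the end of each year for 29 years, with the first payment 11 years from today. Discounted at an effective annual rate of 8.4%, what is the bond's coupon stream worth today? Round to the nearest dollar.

A$246,328

PV at t=10 (ordinary 29-year annuity): 51300 × a(29|0.084) = 51300 × 10.756948 = 551,831.4258
PV₀ = 551,831.4258 / (1+0.084)^10 = 551,831.4258 / 2.240231 = 246,327.9015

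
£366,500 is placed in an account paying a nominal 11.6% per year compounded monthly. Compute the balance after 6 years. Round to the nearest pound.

With 12 periods per year: i = 0.00966667, n = 72.
366,500 × (1+0.00966667)^72 = 366,500 × 1.999021 = 732,641.1690

£732,641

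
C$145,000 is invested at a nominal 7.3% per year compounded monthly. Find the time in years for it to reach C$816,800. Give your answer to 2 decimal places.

Periodic rate i = 0.073/12 = 0.00608333.
n = ln(816800/145000) / ln(1+0.00608333) = ln(5.63310) / 0.006065 = 285.0268 months
= 285.0268/12 years

23.75 years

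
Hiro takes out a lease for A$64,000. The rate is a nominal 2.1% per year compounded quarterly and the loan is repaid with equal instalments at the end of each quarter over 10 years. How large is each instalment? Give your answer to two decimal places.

A$1,778.06

Periodic rate i = 0.021/4 = 0.00525; n = 10 × 4 = 40 periods.
PMT = 64000 / ( [1 − (1+0.00525)^(−40)] / 0.00525 ) = 64000 / 35.994353 = 1,778.0567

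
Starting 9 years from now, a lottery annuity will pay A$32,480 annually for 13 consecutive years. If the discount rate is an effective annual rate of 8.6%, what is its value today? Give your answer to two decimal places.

A$128,412.73

PV at t=8 (ordinary 13-year annuity): 32480 × a(13|0.086) = 32480 × 7.649458 = 248,454.3876
Discount back 8 years: 248,454.3876 × (1+0.086)^(−8) = 248,454.3876 × 0.516846 = 128,412.7269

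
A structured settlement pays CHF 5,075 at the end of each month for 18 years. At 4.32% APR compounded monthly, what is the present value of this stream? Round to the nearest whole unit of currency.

With 12 periods per year: i = 0.0036, n = 216.
PV = PMT · [1 − (1+i)^(−n)] / i = 5075 · 149.958450 = 761,039.1349

CHF 761,039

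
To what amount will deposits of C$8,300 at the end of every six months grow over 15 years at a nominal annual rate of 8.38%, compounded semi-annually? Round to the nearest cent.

C$480,558.30

With 2 periods per year: i = 0.0419, n = 30.
Accumulation factor s(30|0.0419) = 57.898591; FV = 8300 × 57.898591 = 480,558.3029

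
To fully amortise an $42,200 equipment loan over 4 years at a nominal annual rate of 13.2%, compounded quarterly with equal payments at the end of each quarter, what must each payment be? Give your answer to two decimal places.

With 4 periods per year: i = 0.033, n = 16.
PMT = 42200 / ( [1 − (1+0.033)^(−16)] / 0.033 ) = 42200 / 12.277796 = 3,437.0989

$3,437.10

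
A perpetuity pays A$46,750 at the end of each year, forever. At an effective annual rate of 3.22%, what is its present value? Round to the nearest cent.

PV = C/r = 46750/0.0322 = 1,451,863.3540

A$1,451,863.35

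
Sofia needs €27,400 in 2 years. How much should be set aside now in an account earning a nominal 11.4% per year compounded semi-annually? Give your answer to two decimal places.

i = 0.114/2 = 0.057 per half-year; n = 2·2 = 4.
Discount factor = (1+0.057)^(−4) = 0.801125; PV = 27,400 × 0.801125 = 21,950.8132

€21,950.81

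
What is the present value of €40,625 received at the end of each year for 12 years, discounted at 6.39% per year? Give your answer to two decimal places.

PV = 40625 × [1 − (1+0.0639)^(−12)] / 0.0639 = 40625 × 8.207456 = 333,427.9089

€333,427.91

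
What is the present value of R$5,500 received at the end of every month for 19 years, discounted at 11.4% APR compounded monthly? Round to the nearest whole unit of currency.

i = 0.114/12 = 0.0095 per month; n = 19·12 = 228.
Annuity factor a(228|0.0095) = 93.072288; PV = 5500 × 93.072288 = 511,897.5855

R$511,898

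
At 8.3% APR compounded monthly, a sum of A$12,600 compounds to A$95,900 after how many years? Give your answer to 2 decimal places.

24.54 years

Periodic rate i = 0.083/12 = 0.00691667.
n = ln(95900/12600) / ln(1+0.00691667) = ln(7.61111) / 0.006893 = 294.4511 months
= 294.4511/12 years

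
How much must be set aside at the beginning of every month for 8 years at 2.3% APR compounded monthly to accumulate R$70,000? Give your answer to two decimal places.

R$663.56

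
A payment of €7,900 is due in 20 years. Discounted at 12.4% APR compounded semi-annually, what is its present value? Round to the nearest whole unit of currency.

€712

With 2 periods per year: i = 0.062, n = 40.
Discount factor = (1+0.062)^(−40) = 0.090161; PV = 7,900 × 0.090161 = 712.2729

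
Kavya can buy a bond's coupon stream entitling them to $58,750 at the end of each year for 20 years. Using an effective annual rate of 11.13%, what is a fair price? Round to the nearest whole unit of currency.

$463,896

PV = 58750 × [1 − (1+0.1113)^(−20)] / 0.1113 = 58750 × 7.896100 = 463,895.8956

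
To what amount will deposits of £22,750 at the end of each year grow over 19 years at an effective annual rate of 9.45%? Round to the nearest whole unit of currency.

Accumulation factor s(19|0.0945) = 48.257323; FV = 22750 × 48.257323 = 1,097,854.0934

£1,097,854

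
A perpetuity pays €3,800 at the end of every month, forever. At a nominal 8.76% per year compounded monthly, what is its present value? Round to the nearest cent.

€520,547.95

Periodic rate i = 0.0876/12 = 0.0073.
PV = C/r = 3800/0.0073 = 520,547.9452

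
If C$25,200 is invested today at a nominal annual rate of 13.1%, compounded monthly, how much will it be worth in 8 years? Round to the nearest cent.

Periodic rate i = 0.131/12 = 0.0109167; n = 8 × 12 = 96 periods.
FV = PV·(1+i)^n = 25,200 × 2.835791 = 71,461.9367

C$71,461.94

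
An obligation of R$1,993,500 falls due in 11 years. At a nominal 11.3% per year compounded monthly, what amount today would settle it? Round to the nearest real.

R$578,514

Periodic rate i = 0.113/12 = 0.00941667; n = 11 × 12 = 132 periods.
PV = 1,993,500 / (1 + 0.00941667)^132 = 1,993,500 / 3.445896 = 578,514.2287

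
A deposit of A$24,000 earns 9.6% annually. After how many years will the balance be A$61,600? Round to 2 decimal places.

10.28 years

n = ln(61600/24000) / ln(1+0.096) = ln(2.56667) / 0.091667 = 10.2829 years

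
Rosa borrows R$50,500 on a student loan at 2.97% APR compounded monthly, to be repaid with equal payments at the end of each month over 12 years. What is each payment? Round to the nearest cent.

R$417.32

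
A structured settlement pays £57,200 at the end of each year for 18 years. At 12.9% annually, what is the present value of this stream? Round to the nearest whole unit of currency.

£393,486

PV = PMT · [1 − (1+i)^(−n)] / i = 57200 · 6.879129 = 393,486.1642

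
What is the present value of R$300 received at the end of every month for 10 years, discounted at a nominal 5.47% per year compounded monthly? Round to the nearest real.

R$27,681

Periodic rate i = 0.0547/12 = 0.00455833; n = 10 × 12 = 120 periods.
Annuity factor a(120|0.00455833) = 92.269916; PV = 300 × 92.269916 = 27,680.9747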